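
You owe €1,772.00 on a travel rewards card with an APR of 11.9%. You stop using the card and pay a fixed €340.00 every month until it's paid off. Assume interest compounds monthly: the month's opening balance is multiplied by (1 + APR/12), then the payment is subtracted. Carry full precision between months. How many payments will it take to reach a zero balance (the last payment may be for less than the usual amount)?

6 payments

Monthly rate r = 11.9%/12 = 0.991667% = 0.00991667.
Recurrence: B ← B·(1+r) − €340.00.
Month 1: interest €17.57; balance after payment €1,449.57.
Month 2: interest €14.37; balance after payment €1,123.95.
Month 3: interest €11.15; balance after payment €795.09.
Month 4: interest €7.88; balance after payment €462.98.
Month 5: interest €4.59; balance after payment €127.57.
Month 6: interest €1.27; balance after payment €0.00.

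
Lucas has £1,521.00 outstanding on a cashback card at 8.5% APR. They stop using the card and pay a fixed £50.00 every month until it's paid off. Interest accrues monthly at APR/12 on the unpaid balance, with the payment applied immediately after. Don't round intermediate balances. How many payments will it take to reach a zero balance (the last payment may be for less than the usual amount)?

35 payments

Monthly rate r = 8.5%/12 = 0.708333% = 0.00708333.
Recurrence: B ← B·(1+r) − £50.00.
Month 1: interest £10.77; balance after payment £1,481.77.
Month 2: interest £10.50; balance after payment £1,442.27.
Closed form: n = −ln(1 − rB₀/P)/ln(1+r) = −ln(0.78453)/ln(1.00708) ≈ 34.381, so the balance reaches zero during payment 35.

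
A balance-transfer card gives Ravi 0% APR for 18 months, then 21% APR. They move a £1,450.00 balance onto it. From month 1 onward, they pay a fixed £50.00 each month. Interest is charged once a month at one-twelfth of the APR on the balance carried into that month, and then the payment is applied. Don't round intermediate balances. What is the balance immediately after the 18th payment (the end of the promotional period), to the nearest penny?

£550.00

Promo months 1–18 at r₀ = 0%/12 = 0; months 19+ at r₁ = 21%/12 = 0.0175.
After month 18 (no interest yet): B = £1,450.00 − 18·£50.00 = £550.00.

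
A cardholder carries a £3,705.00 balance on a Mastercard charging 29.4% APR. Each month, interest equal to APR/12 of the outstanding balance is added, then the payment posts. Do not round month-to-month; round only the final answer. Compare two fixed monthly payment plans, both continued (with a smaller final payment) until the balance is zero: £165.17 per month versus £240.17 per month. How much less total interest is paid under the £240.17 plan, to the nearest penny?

Monthly rate r = 29.4%/12 = 2.45% = 0.0245.
At £165.17/mo: n = ⌈−ln(1 − rB₀/P)/ln(1+r)⌉ = 33 payments (last £157.06); total interest = total paid − £3,705.00 = £1,737.50.
At £240.17/mo: 20 payments (last £148.01); total interest £1,006.24.
Interest saved = £1,737.50 − £1,006.24 = £731.26.

£731.26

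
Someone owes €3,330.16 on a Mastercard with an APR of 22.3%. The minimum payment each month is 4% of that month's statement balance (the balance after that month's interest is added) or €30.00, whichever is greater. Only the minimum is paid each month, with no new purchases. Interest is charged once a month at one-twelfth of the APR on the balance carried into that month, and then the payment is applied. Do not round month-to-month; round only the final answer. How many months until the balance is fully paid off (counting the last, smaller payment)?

101 months

Monthly rate r = 22.3%/12 = 1.85833% = 0.0185833.
While 4% of the post-interest balance exceeds €30.00, each month B ← (B·(1+r))·(1 − 0.04), i.e. B shrinks by the factor (1+r)·0.96 = 0.97784.
This holds for months 1–68. Entering month 69 the balance is €725.56; 4% of the post-interest balance is now below €30.00, so the flat €30.00 minimum applies from here.
From month 69 a fixed €30.00 at rate r clears €725.56 in 33 more payments. Total: 68 + 33 = 101 months.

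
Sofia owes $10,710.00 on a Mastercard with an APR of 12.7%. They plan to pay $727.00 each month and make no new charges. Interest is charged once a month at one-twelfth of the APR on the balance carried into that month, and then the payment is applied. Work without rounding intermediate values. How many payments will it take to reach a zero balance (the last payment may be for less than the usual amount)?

17 payments

Monthly rate r = 12.7%/12 = 1.05833% = 0.0105833.
Recurrence: B ← B·(1+r) − $727.00.
Month 1: interest $113.35; balance after payment $10,096.35.
Month 2: interest $106.85; balance after payment $9,476.20.
Closed form: n = −ln(1 − rB₀/P)/ln(1+r) = −ln(0.84409)/ln(1.01058) ≈ 16.100, so the balance reaches zero during payment 17.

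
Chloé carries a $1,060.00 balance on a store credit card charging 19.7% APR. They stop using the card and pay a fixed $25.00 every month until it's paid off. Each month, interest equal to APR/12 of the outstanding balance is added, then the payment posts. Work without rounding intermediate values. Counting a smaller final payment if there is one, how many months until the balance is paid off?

74 payments

Monthly rate r = 19.7%/12 = 1.64167% = 0.0164167.
Recurrence: B ← B·(1+r) − $25.00.
Month 1: interest $17.40; balance after payment $1,052.40.
Month 2: interest $17.28; balance after payment $1,044.68.
Closed form: n = −ln(1 − rB₀/P)/ln(1+r) = −ln(0.30393)/ln(1.01642) ≈ 73.139, so the balance reaches zero during payment 74.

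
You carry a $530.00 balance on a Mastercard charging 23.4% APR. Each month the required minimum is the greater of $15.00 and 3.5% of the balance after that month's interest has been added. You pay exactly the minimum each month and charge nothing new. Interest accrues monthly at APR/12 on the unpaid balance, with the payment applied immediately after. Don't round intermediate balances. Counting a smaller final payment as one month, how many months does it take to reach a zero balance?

56 months

Monthly rate r = 23.4%/12 = 1.95% = 0.0195.
While 3.5% of the post-interest balance exceeds $15.00, each month B ← (B·(1+r))·(1 − 0.035), i.e. B shrinks by the factor (1+r)·0.965 = 0.98382.
This holds for months 1–15. Entering month 16 the balance is $414.95; 3.5% of the post-interest balance is now below $15.00, so the flat $15.00 minimum applies from here.
From month 16 a fixed $15.00 at rate r clears $414.95 in 41 more payments. Total: 15 + 41 = 56 months.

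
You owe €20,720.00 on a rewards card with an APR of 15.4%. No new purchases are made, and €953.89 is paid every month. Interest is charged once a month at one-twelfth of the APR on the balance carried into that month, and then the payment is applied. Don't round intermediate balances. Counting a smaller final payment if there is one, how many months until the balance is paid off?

26 payments

Monthly rate r = 15.4%/12 = 1.28333% = 0.0128333.
Recurrence: B ← B·(1+r) − €953.89.
Month 1: interest €265.91; balance after payment €20,032.02.
Month 2: interest €257.08; balance after payment €19,335.20.
Closed form: n = −ln(1 − rB₀/P)/ln(1+r) = −ln(0.72124)/ln(1.01283) ≈ 25.627, so the balance reaches zero during payment 26.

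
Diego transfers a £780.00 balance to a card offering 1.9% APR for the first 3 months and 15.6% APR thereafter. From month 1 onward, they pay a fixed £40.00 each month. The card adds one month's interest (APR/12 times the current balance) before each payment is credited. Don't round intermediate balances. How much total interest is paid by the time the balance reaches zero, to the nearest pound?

£92

Promo months 1–3 at r₀ = 1.9%/12 = 0.00158333; months 4+ at r₁ = 15.6%/12 = 0.013.
After month 3: iterate B ← B·(1+r₀) − £40.00 for 3 months → £663.52.
Then at r₁ with £40.00/mo: n₂ = −ln(1 − r₁·B/P)/ln(1+r₁) ≈ 18.81 → 19 more payments.
Total paid = 21·£40.00 + £32.25 = £872.25; interest = £872.25 − £780.00 = £92.25.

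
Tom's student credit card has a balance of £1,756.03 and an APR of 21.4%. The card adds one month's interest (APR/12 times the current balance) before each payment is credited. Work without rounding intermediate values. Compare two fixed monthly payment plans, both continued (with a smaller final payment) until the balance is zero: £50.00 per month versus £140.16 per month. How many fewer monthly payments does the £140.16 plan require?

41 fewer payments

Monthly rate r = 21.4%/12 = 1.78333% = 0.0178333.
At £50.00/mo: n = ⌈−ln(1 − rB₀/P)/ln(1+r)⌉ = 56 payments (last £34.49); total interest = total paid − £1,756.03 = £1,028.46.
At £140.16/mo: 15 payments (last £43.09); total interest £249.30.
Payments saved = 56 − 15 = 41.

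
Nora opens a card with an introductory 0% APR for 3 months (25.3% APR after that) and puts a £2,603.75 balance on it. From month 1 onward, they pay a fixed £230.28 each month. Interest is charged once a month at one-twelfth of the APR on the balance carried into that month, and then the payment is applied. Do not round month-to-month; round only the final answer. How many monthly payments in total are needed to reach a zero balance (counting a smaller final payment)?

Promo months 1–3 at r₀ = 0%/12 = 0; months 4+ at r₁ = 25.3%/12 = 0.0210833.
After month 3 (no interest yet): B = £2,603.75 − 3·£230.28 = £1,912.91.
Then at r₁ with £230.28/mo: n₂ = −ln(1 − r₁·B/P)/ln(1+r₁) ≈ 9.23 → 10 more payments.

13 months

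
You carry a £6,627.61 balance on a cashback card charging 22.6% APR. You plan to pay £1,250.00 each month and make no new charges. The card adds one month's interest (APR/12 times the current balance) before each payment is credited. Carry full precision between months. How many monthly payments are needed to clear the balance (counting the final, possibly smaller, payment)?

Monthly rate r = 22.6%/12 = 1.88333% = 0.0188333.
Recurrence: B ← B·(1+r) − £1,250.00.
Month 1: interest £124.82; balance after payment £5,502.43.
Month 2: interest £103.63; balance after payment £4,356.06.
Month 3: interest £82.04; balance after payment £3,188.10.
Month 4: interest £60.04; balance after payment £1,998.14.
Month 5: interest £37.63; balance after payment £785.77.
Month 6: interest £14.80; balance after payment £0.00.

6 payments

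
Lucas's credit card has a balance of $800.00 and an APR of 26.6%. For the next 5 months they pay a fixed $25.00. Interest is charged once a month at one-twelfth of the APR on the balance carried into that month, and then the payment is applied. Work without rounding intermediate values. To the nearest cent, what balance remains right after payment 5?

Monthly rate r = 26.6%/12 = 2.21667% = 0.0221667.
Each month: B ← B·(1+r) − $25.00.
Month 1: interest $17.73; balance after payment $792.73.
Month 2: interest $17.57; balance after payment $785.31.
Month 3: interest $17.41; balance after payment $777.71.
Month 4: interest $17.24; balance after payment $769.95.
Month 5: interest $17.07; balance after payment $762.02.

$762.02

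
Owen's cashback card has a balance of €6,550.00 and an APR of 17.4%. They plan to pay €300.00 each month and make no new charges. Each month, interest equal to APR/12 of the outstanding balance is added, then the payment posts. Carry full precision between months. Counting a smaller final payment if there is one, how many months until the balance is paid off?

27 months

Monthly rate r = 17.4%/12 = 1.45% = 0.0145.
Recurrence: B ← B·(1+r) − €300.00.
Month 1: interest €94.97; balance after payment €6,344.98.
Month 2: interest €92.00; balance after payment €6,136.98.
Closed form: n = −ln(1 − rB₀/P)/ln(1+r) = −ln(0.68342)/ln(1.0145) ≈ 26.442, so the balance reaches zero during payment 27.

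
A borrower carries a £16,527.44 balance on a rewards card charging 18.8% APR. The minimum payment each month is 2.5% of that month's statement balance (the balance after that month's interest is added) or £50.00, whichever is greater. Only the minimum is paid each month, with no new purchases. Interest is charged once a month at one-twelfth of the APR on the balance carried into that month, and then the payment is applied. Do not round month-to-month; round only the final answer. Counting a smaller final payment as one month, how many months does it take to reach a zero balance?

280 months

Monthly rate r = 18.8%/12 = 1.56667% = 0.0156667.
While 2.5% of the post-interest balance exceeds £50.00, each month B ← (B·(1+r))·(1 − 0.025), i.e. B shrinks by the factor (1+r)·0.975 = 0.99028.
This holds for months 1–218. Entering month 219 the balance is £1,963.24; 2.5% of the post-interest balance is now below £50.00, so the flat £50.00 minimum applies from here.
From month 219 a fixed £50.00 at rate r clears £1,963.24 in 62 more payments. Total: 218 + 62 = 280 months.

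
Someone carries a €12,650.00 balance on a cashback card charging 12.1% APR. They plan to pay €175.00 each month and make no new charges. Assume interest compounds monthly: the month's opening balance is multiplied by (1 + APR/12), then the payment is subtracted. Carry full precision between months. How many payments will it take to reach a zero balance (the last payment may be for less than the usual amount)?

131 months

Monthly rate r = 12.1%/12 = 1.00833% = 0.0100833.
Recurrence: B ← B·(1+r) − €175.00.
Month 1: interest €127.55; balance after payment €12,602.55.
Month 2: interest €127.08; balance after payment €12,554.63.
Closed form: n = −ln(1 − rB₀/P)/ln(1+r) = −ln(0.27112)/ln(1.01008) ≈ 130.093, so the balance reaches zero during payment 131.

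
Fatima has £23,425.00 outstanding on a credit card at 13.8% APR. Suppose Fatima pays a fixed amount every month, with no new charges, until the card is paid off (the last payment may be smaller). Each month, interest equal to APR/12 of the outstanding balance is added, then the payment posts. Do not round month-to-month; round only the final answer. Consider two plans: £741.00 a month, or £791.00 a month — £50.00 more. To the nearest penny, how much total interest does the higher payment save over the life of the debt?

Monthly rate r = 13.8%/12 = 1.15% = 0.0115.
At £741.00/mo: n = ⌈−ln(1 − rB₀/P)/ln(1+r)⌉ = 40 payments (last £383.55); total interest = total paid − £23,425.00 = £5,857.55.
At £791.00/mo: 37 payments (last £328.68); total interest £5,379.68.
Interest saved = £5,857.55 − £5,379.68 = £477.87.

£477.87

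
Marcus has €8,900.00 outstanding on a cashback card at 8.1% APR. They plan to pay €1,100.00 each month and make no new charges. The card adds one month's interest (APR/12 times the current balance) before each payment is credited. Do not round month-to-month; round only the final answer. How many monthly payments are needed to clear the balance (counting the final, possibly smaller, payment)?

9 months

Monthly rate r = 8.1%/12 = 0.675% = 0.00675.
Recurrence: B ← B·(1+r) − €1,100.00.
Month 1: interest €60.08; balance after payment €7,860.08.
Month 2: interest €53.06; balance after payment €6,813.13.
Closed form: n = −ln(1 − rB₀/P)/ln(1+r) = −ln(0.94539)/ln(1.00675) ≈ 8.348, so the balance reaches zero during payment 9.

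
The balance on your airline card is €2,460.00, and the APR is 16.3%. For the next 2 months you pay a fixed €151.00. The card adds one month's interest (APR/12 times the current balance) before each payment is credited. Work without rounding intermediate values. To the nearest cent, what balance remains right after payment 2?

€2,223.23

Monthly rate r = 16.3%/12 = 1.35833% = 0.0135833.
Each month: B ← B·(1+r) − €151.00.
Month 1: interest €33.41; balance after payment €2,342.41.
Month 2: interest €31.82; balance after payment €2,223.23.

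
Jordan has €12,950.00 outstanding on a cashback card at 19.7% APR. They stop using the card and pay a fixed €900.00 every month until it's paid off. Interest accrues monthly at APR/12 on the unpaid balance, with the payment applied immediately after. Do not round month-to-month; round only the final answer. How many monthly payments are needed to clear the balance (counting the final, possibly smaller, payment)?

Monthly rate r = 19.7%/12 = 1.64167% = 0.0164167.
Recurrence: B ← B·(1+r) − €900.00.
Month 1: interest €212.60; balance after payment €12,262.60.
Month 2: interest €201.31; balance after payment €11,563.91.
Closed form: n = −ln(1 − rB₀/P)/ln(1+r) = −ln(0.76378)/ln(1.01642) ≈ 16.549, so the balance reaches zero during payment 17.

17 months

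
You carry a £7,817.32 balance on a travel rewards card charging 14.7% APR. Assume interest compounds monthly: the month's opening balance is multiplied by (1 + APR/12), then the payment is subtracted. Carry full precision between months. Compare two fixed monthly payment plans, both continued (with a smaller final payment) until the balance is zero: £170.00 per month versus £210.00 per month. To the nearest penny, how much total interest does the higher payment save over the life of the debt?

£1,067.42

Monthly rate r = 14.7%/12 = 1.225% = 0.01225.
At £170.00/mo: n = ⌈−ln(1 − rB₀/P)/ln(1+r)⌉ = 69 payments (last £8.22); total interest = total paid − £7,817.32 = £3,750.90.
At £210.00/mo: 51 payments (last £0.80); total interest £2,683.48.
Interest saved = £3,750.90 − £2,683.48 = £1,067.42.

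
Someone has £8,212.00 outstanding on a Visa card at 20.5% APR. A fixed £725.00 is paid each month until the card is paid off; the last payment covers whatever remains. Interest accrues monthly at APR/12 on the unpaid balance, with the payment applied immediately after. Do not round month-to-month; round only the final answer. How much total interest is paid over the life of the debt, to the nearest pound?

Monthly rate r = 20.5%/12 = 1.70833% = 0.0170833.
Payoff takes n = ⌈−ln(1 − rB₀/P)/ln(1+r)⌉ = ⌈12.696⌉ = 13 payments; the last is £505.67.
Total paid = 12·£725.00 + £505.67 = £9,205.67.
Total interest = total paid − principal = £9,205.67 − £8,212.00 = £993.67.

£994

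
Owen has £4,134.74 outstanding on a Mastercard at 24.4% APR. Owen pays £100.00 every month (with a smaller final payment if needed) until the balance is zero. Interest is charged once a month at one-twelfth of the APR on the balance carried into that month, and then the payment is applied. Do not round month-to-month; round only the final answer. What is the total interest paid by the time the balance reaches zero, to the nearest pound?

£4,992

Monthly rate r = 24.4%/12 = 2.03333% = 0.0203333.
Payoff takes n = ⌈−ln(1 − rB₀/P)/ln(1+r)⌉ = ⌈91.267⌉ = 92 payments; the last is £26.95.
Total paid = 91·£100.00 + £26.95 = £9,126.95.
Total interest = total paid − principal = £9,126.95 − £4,134.74 = £4,992.21.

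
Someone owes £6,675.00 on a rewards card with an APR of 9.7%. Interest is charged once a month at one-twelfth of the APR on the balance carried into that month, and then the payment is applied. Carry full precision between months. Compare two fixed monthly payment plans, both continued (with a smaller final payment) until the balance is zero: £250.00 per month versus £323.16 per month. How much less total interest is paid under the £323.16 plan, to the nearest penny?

Monthly rate r = 9.7%/12 = 0.808333% = 0.00808333.
At £250.00/mo: n = ⌈−ln(1 − rB₀/P)/ln(1+r)⌉ = 31 payments (last £49.78); total interest = total paid − £6,675.00 = £874.78.
At £323.16/mo: 23 payments (last £223.48); total interest £658.00.
Interest saved = £874.78 − £658.00 = £216.78.

£216.78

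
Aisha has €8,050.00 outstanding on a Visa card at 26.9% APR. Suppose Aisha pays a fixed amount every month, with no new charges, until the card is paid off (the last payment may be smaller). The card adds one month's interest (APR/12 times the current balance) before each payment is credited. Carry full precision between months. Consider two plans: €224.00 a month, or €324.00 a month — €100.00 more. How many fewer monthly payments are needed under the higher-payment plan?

37 fewer payments

Monthly rate r = 26.9%/12 = 2.24167% = 0.0224167.
At €224.00/mo: n = ⌈−ln(1 − rB₀/P)/ln(1+r)⌉ = 74 payments (last €197.17); total interest = total paid − €8,050.00 = €8,499.17.
At €324.00/mo: 37 payments (last €234.58); total interest €3,848.58.
Payments saved = 74 − 37 = 37.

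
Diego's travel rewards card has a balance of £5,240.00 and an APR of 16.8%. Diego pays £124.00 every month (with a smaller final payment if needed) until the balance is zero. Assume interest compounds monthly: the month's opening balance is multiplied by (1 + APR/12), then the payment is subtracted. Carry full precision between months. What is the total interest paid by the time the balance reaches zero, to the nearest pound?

£2,748

Monthly rate r = 16.8%/12 = 1.4% = 0.014.
Payoff takes n = ⌈−ln(1 − rB₀/P)/ln(1+r)⌉ = ⌈64.414⌉ = 65 payments; the last is £51.53.
Total paid = 64·£124.00 + £51.53 = £7,987.53.
Total interest = total paid − principal = £7,987.53 − £5,240.00 = £2,747.53.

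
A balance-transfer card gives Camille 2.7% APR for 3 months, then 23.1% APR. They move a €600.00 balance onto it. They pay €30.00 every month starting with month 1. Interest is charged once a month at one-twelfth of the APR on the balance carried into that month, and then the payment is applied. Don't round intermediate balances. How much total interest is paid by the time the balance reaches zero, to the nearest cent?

€119.47

Promo months 1–3 at r₀ = 2.7%/12 = 0.00225; months 4+ at r₁ = 23.1%/12 = 0.01925.
After month 3: iterate B ← B·(1+r₀) − €30.00 for 3 months → €513.86.
Then at r₁ with €30.00/mo: n₂ = −ln(1 − r₁·B/P)/ln(1+r₁) ≈ 20.98 → 21 more payments.
Total paid = 23·€30.00 + €29.47 = €719.47; interest = €719.47 − €600.00 = €119.47.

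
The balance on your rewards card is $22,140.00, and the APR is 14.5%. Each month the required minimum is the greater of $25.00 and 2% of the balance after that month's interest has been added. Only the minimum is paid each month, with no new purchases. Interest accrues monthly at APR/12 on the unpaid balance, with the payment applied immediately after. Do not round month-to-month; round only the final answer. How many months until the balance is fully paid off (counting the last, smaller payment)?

428 months

Monthly rate r = 14.5%/12 = 1.20833% = 0.0120833.
While 2% of the post-interest balance exceeds $25.00, each month B ← (B·(1+r))·(1 − 0.02), i.e. B shrinks by the factor (1+r)·0.98 = 0.99184.
This holds for months 1–353. Entering month 354 the balance is $1,228.36; 2% of the post-interest balance is now below $25.00, so the flat $25.00 minimum applies from here.
From month 354 a fixed $25.00 at rate r clears $1,228.36 in 75 more payments. Total: 353 + 75 = 428 months.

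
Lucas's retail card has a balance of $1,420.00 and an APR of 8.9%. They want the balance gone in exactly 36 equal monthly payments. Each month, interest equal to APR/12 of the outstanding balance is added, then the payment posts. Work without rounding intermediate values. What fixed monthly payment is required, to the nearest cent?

Monthly rate r = 8.9%/12 = 0.741667% = 0.00741667.
Level-payment amortization: P = B₀·r / (1 − (1+r)^(−n)) = 1420.00·0.00741667 / (1 − 1.00742^(−36)).
Denominator 1 − (1+r)^(−36) = 0.233572172.
P = 10.5317 / 0.233572172 ≈ 45.09.

$45.09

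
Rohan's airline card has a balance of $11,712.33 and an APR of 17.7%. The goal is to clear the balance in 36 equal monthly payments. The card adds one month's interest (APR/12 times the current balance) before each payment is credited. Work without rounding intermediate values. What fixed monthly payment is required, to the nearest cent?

$421.67

Monthly rate r = 17.7%/12 = 1.475% = 0.01475.
Level-payment amortization: P = B₀·r / (1 − (1+r)^(−n)) = 11712.33·0.01475 / (1 − 1.01475^(−36)).
Denominator 1 − (1+r)^(−36) = 0.409698563.
P = 172.757 / 0.409698563 ≈ 421.67.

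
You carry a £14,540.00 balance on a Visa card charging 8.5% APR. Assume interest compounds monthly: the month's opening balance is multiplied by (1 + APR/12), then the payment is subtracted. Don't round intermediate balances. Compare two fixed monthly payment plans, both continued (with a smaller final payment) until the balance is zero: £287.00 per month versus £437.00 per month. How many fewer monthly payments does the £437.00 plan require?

24 fewer payments

Monthly rate r = 8.5%/12 = 0.708333% = 0.00708333.
At £287.00/mo: n = ⌈−ln(1 − rB₀/P)/ln(1+r)⌉ = 63 payments (last £279.88); total interest = total paid − £14,540.00 = £3,533.88.
At £437.00/mo: 39 payments (last £34.13); total interest £2,100.13.
Payments saved = 63 − 39 = 24.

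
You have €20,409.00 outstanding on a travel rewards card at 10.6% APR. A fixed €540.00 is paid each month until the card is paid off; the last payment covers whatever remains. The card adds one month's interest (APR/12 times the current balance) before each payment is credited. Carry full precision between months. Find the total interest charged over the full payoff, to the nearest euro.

Monthly rate r = 10.6%/12 = 0.883333% = 0.00883333.
Payoff takes n = ⌈−ln(1 − rB₀/P)/ln(1+r)⌉ = ⌈46.192⌉ = 47 payments; the last is €104.30.
Total paid = 46·€540.00 + €104.30 = €24,944.30.
Total interest = total paid − principal = €24,944.30 − €20,409.00 = €4,535.30.

€4,535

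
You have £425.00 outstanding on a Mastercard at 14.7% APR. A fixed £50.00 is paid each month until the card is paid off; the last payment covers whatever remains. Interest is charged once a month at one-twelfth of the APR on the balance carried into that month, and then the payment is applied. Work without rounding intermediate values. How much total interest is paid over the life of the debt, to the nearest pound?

£27

Monthly rate r = 14.7%/12 = 1.225% = 0.01225.
Payoff takes n = ⌈−ln(1 − rB₀/P)/ln(1+r)⌉ = ⌈9.031⌉ = 10 payments; the last is £1.55.
Total paid = 9·£50.00 + £1.55 = £451.55.
Total interest = total paid − principal = £451.55 − £425.00 = £26.55.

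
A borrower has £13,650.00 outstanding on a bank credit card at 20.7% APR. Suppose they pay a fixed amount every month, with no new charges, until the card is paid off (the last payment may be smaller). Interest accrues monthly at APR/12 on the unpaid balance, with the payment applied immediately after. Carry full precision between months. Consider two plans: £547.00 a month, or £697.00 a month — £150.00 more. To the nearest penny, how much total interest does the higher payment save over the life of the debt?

Monthly rate r = 20.7%/12 = 1.725% = 0.01725.
At £547.00/mo: n = ⌈−ln(1 − rB₀/P)/ln(1+r)⌉ = 33 payments (last £500.45); total interest = total paid − £13,650.00 = £4,354.45.
At £697.00/mo: 25 payments (last £71.96); total interest £3,149.96.
Interest saved = £4,354.45 − £3,149.96 = £1,204.49.

£1,204.49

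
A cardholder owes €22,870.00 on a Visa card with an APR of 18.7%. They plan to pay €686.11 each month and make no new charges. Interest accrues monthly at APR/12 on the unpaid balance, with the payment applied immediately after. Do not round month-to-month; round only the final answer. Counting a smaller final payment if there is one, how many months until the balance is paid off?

48 months

Monthly rate r = 18.7%/12 = 1.55833% = 0.0155833.
Recurrence: B ← B·(1+r) − €686.11.
Month 1: interest €356.39; balance after payment €22,540.28.
Month 2: interest €351.25; balance after payment €22,205.42.
Closed form: n = −ln(1 − rB₀/P)/ln(1+r) = −ln(0.48056)/ln(1.01558) ≈ 47.390, so the balance reaches zero during payment 48.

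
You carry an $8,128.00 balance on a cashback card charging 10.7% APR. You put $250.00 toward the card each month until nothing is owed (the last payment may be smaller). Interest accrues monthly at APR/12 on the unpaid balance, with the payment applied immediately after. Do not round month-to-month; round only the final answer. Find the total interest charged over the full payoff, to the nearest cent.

$1,513.53

Monthly rate r = 10.7%/12 = 0.891667% = 0.00891667.
Payoff takes n = ⌈−ln(1 − rB₀/P)/ln(1+r)⌉ = ⌈38.565⌉ = 39 payments; the last is $141.53.
Total paid = 38·$250.00 + $141.53 = $9,641.53.
Total interest = total paid − principal = $9,641.53 − $8,128.00 = $1,513.53.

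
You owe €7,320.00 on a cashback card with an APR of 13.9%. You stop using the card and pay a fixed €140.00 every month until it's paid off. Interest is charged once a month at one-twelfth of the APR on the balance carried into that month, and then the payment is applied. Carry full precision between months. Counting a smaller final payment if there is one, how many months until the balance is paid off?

81 months

Monthly rate r = 13.9%/12 = 1.15833% = 0.0115833.
Recurrence: B ← B·(1+r) − €140.00.
Month 1: interest €84.79; balance after payment €7,264.79.
Month 2: interest €84.15; balance after payment €7,208.94.
Closed form: n = −ln(1 − rB₀/P)/ln(1+r) = −ln(0.39436)/ln(1.01158) ≈ 80.795, so the balance reaches zero during payment 81.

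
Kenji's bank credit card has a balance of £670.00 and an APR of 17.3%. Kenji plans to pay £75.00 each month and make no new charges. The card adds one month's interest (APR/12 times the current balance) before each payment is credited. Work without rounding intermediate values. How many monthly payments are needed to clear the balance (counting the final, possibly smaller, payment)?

10 payments

Monthly rate r = 17.3%/12 = 1.44167% = 0.0144167.
Recurrence: B ← B·(1+r) − £75.00.
Month 1: interest £9.66; balance after payment £604.66.
Month 2: interest £8.72; balance after payment £538.38.
Closed form: n = −ln(1 − rB₀/P)/ln(1+r) = −ln(0.87121)/ln(1.01442) ≈ 9.632, so the balance reaches zero during payment 10.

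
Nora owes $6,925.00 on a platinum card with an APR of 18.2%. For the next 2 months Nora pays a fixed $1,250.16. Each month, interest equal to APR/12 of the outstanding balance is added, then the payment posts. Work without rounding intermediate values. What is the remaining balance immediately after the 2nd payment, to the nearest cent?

Monthly rate r = 18.2%/12 = 1.51667% = 0.0151667.
Each month: B ← B·(1+r) − $1,250.16.
Month 1: interest $105.03; balance after payment $5,779.87.
Month 2: interest $87.66; balance after payment $4,617.37.

$4,617.37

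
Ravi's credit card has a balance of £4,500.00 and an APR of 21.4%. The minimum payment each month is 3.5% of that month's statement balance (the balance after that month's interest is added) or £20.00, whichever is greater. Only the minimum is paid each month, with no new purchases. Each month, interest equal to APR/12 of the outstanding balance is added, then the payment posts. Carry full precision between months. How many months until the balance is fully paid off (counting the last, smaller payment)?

156 months

Monthly rate r = 21.4%/12 = 1.78333% = 0.0178333.
While 3.5% of the post-interest balance exceeds £20.00, each month B ← (B·(1+r))·(1 − 0.035), i.e. B shrinks by the factor (1+r)·0.965 = 0.98221.
This holds for months 1–116. Entering month 117 the balance is £560.89; 3.5% of the post-interest balance is now below £20.00, so the flat £20.00 minimum applies from here.
From month 117 a fixed £20.00 at rate r clears £560.89 in 40 more payments. Total: 116 + 40 = 156 months.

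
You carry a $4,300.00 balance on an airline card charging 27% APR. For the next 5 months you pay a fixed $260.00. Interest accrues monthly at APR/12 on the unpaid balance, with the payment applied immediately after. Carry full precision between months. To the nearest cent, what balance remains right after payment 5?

Monthly rate r = 27%/12 = 2.25% = 0.0225.
Each month: B ← B·(1+r) − $260.00.
Month 1: interest $96.75; balance after payment $4,136.75.
Month 2: interest $93.08; balance after payment $3,969.83.
Month 3: interest $89.32; balance after payment $3,799.15.
Month 4: interest $85.48; balance after payment $3,624.63.
Month 5: interest $81.55; balance after payment $3,446.18.

$3,446.18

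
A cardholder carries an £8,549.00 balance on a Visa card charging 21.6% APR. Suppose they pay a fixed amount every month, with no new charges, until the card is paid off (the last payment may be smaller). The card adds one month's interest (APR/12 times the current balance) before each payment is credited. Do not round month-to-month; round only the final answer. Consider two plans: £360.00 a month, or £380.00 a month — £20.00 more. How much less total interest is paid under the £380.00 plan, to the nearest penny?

Monthly rate r = 21.6%/12 = 1.8% = 0.018.
At £360.00/mo: n = ⌈−ln(1 − rB₀/P)/ln(1+r)⌉ = 32 payments (last £93.80); total interest = total paid − £8,549.00 = £2,704.80.
At £380.00/mo: 30 payments (last £37.72); total interest £2,508.72.
Interest saved = £2,704.80 − £2,508.72 = £196.08.

£196.08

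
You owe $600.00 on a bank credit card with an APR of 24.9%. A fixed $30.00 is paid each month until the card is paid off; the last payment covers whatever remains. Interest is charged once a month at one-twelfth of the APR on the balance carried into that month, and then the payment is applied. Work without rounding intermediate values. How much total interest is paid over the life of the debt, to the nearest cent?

Monthly rate r = 24.9%/12 = 2.075% = 0.02075.
Payoff takes n = ⌈−ln(1 − rB₀/P)/ln(1+r)⌉ = ⌈26.105⌉ = 27 payments; the last is $3.19.
Total paid = 26·$30.00 + $3.19 = $783.19.
Total interest = total paid − principal = $783.19 − $600.00 = $183.19.

$183.19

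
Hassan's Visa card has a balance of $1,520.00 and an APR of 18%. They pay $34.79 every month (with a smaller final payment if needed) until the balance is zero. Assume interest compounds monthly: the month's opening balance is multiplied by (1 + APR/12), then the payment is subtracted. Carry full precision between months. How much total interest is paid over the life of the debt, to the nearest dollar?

$969

Monthly rate r = 18%/12 = 1.5% = 0.015.
Payoff takes n = ⌈−ln(1 − rB₀/P)/ln(1+r)⌉ = ⌈71.548⌉ = 72 payments; the last is $19.14.
Total paid = 71·$34.79 + $19.14 = $2,489.23.
Total interest = total paid − principal = $2,489.23 − $1,520.00 = $969.23.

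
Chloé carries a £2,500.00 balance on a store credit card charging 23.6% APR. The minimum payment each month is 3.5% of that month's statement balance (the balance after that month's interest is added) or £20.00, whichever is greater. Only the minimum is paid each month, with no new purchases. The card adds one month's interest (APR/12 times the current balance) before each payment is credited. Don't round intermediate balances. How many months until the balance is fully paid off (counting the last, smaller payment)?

134 months

Monthly rate r = 23.6%/12 = 1.96667% = 0.0196667.
While 3.5% of the post-interest balance exceeds £20.00, each month B ← (B·(1+r))·(1 − 0.035), i.e. B shrinks by the factor (1+r)·0.965 = 0.98398.
This holds for months 1–93. Entering month 94 the balance is £556.67; 3.5% of the post-interest balance is now below £20.00, so the flat £20.00 minimum applies from here.
From month 94 a fixed £20.00 at rate r clears £556.67 in 41 more payments. Total: 93 + 41 = 134 months.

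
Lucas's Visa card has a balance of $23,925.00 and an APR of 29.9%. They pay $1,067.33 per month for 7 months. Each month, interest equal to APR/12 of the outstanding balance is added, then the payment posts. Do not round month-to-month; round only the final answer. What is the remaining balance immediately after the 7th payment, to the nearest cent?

Monthly rate r = 29.9%/12 = 2.49167% = 0.0249167.
Each month: B ← B·(1+r) − $1,067.33.
Month 1: interest $596.13; balance after payment $23,453.80.
Month 2: interest $584.39; balance after payment $22,970.86.
Month 3: interest $572.36; balance after payment $22,475.89.
Month 4: interest $560.02; balance after payment $21,968.58.
Month 5: interest $547.38; balance after payment $21,448.64.
Month 6: interest $534.43; balance after payment $20,915.74.
Month 7: interest $521.15; balance after payment $20,369.56.

$20,369.56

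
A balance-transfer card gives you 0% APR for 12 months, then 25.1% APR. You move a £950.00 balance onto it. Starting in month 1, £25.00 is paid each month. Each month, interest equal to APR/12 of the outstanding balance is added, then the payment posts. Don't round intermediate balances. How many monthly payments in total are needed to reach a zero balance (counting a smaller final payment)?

50 months

Promo months 1–12 at r₀ = 0%/12 = 0; months 13+ at r₁ = 25.1%/12 = 0.0209167.
After month 12 (no interest yet): B = £950.00 − 12·£25.00 = £650.00.
Then at r₁ with £25.00/mo: n₂ = −ln(1 − r₁·B/P)/ln(1+r₁) ≈ 37.92 → 38 more payments.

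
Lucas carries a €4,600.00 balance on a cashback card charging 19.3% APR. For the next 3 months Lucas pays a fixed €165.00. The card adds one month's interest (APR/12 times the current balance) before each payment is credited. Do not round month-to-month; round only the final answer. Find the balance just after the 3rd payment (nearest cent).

Monthly rate r = 19.3%/12 = 1.60833% = 0.0160833.
Each month: B ← B·(1+r) − €165.00.
Month 1: interest €73.98; balance after payment €4,508.98.
Month 2: interest €72.52; balance after payment €4,416.50.
Month 3: interest €71.03; balance after payment €4,322.53.

€4,322.53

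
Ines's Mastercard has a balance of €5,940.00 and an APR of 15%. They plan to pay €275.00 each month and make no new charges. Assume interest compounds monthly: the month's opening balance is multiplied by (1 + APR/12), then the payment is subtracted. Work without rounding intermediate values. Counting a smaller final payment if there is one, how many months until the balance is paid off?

26 months

Monthly rate r = 15%/12 = 1.25% = 0.0125.
Recurrence: B ← B·(1+r) − €275.00.
Month 1: interest €74.25; balance after payment €5,739.25.
Month 2: interest €71.74; balance after payment €5,535.99.
Closed form: n = −ln(1 − rB₀/P)/ln(1+r) = −ln(0.73)/ln(1.0125) ≈ 25.334, so the balance reaches zero during payment 26.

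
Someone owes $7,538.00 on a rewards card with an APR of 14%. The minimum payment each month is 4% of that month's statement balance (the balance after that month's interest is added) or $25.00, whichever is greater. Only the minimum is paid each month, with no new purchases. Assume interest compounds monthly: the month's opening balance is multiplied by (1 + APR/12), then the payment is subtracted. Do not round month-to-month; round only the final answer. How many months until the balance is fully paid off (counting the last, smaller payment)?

115 months

Monthly rate r = 14%/12 = 1.16667% = 0.0116667.
While 4% of the post-interest balance exceeds $25.00, each month B ← (B·(1+r))·(1 − 0.04), i.e. B shrinks by the factor (1+r)·0.96 = 0.9712.
This holds for months 1–86. Entering month 87 the balance is $610.66; 4% of the post-interest balance is now below $25.00, so the flat $25.00 minimum applies from here.
From month 87 a fixed $25.00 at rate r clears $610.66 in 29 more payments. Total: 86 + 29 = 115 months.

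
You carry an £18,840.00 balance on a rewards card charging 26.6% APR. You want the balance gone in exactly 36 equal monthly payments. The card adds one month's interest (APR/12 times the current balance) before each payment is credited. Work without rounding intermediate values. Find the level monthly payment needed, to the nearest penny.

Monthly rate r = 26.6%/12 = 2.21667% = 0.0221667.
Level-payment amortization: P = B₀·r / (1 − (1+r)^(−n)) = 18840.00·0.0221667 / (1 − 1.02217^(−36)).
Denominator 1 − (1+r)^(−36) = 0.545830166.
P = 417.62 / 0.545830166 ≈ 765.11.

£765.11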